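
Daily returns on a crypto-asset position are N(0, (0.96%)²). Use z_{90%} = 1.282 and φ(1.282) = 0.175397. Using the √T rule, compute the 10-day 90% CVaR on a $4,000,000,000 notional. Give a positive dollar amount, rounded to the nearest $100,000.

$213,000,000

σ_{10d} = 0.96% × √10 = 3.036%.
ES multiplier = φ(z)/(1−α) = 0.175397/0.1 = 1.754.
ES = 3.036% × 1.754 = 5.325%; on $4,000,000,000: $213,000,000.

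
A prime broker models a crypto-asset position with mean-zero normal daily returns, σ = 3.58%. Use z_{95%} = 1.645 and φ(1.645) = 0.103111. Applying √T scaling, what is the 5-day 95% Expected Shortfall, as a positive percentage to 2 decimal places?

16.51%

σ_{5d} = 3.58% × √5 = 8.005%.
ES multiplier = φ(z)/(1−α) = 0.103111/0.05 = 2.062.
ES = 8.005% × 2.062 = 16.506%.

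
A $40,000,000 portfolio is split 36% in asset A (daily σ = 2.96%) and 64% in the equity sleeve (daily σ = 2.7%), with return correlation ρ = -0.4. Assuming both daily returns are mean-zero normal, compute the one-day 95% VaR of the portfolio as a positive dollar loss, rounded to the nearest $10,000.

$1,070,000

σ_p² = 0.36²·2.96² + 0.64²·2.7² + 2·-0.4·0.36·0.64·2.96·2.7 = 2.6484 (%²).
σ_p = √2.6484 = 1.627%.
At 95%, z = 1.645.
VaR = 1.645 × 1.627% = 2.676%; on $40,000,000 that is $1,070,400.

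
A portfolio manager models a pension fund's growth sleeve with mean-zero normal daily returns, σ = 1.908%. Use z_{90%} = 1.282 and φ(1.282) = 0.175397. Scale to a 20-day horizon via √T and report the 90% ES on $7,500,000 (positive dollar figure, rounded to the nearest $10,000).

σ_{20d} = 1.908% × √20 = 8.533%.
ES multiplier = φ(z)/(1−α) = 0.175397/0.1 = 1.754.
ES = 8.533% × 1.754 = 14.967%; on $7,500,000: $1,122,525.

$1,120,000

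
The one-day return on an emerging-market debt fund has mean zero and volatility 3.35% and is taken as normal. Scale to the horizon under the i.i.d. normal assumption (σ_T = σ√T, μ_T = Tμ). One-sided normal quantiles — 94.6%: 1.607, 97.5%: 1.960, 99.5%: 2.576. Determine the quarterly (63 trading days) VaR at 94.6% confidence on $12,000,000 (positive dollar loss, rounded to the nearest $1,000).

$5,128,000

σ_{63d} = 3.35% × √63 = 26.590%.
VaR = 1.607 × 26.590% = 42.730%.
On $12,000,000: 0.42730 × $12,000,000 = $5,127,600.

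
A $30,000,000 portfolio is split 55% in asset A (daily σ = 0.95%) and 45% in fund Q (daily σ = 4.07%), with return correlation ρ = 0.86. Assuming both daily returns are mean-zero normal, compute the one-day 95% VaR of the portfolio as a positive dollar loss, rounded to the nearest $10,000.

$1,130,000

σ_p² = 0.55²·0.95² + 0.45²·4.07² + 2·0.86·0.55·0.45·0.95·4.07 = 5.2734 (%²).
σ_p = √5.2734 = 2.296%.
At 95%, z = 1.645.
VaR = 1.645 × 2.296% = 3.777%; on $30,000,000 that is $1,133,100.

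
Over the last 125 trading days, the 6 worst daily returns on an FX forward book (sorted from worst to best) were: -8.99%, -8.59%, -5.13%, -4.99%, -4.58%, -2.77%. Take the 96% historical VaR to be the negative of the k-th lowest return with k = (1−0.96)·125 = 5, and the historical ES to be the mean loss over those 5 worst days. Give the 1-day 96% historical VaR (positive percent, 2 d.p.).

4.58%

k = 5; the 5th lowest return is -4.58%, so VaR = 4.58%.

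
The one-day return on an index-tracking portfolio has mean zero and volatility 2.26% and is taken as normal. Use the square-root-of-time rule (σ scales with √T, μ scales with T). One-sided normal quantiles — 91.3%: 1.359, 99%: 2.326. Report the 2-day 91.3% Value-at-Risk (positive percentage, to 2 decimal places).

σ_{2d} = 2.26% × √2 = 3.196%.
VaR = 1.359 × 3.196% = 4.343%.

4.34%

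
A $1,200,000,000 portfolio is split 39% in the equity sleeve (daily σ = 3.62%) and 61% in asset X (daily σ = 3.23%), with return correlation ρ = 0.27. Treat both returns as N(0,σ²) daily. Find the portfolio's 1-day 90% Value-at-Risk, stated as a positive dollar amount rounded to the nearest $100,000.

$41,800,000

σ_p² = 0.39²·3.62² + 0.61²·3.23² + 2·0.27·0.39·0.61·3.62·3.23 = 7.3774 (%²).
σ_p = √7.3774 = 2.716%.
At 90%, z = 1.282.
VaR = 1.282 × 2.716% = 3.482%; on $1,200,000,000 that is $41,784,000.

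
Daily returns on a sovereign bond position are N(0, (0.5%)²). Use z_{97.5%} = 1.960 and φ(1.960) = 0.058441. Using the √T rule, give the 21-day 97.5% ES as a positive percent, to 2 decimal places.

σ_{21d} = 0.5% × √21 = 2.291%.
ES multiplier = φ(z)/(1−α) = 0.058441/0.025 = 2.338.
ES = 2.291% × 2.338 = 5.356%.

5.36%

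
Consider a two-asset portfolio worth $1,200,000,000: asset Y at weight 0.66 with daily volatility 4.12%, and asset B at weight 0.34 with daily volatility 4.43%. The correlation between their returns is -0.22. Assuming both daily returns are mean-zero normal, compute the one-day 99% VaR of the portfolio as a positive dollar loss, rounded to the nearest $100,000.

σ_p² = 0.66²·4.12² + 0.34²·4.43² + 2·-0.22·0.66·0.34·4.12·4.43 = 7.8606 (%²).
σ_p = √7.8606 = 2.804%.
At 99%, z = 2.326.
VaR = 2.326 × 2.804% = 6.522%; on $1,200,000,000 that is $78,264,000.

$78,300,000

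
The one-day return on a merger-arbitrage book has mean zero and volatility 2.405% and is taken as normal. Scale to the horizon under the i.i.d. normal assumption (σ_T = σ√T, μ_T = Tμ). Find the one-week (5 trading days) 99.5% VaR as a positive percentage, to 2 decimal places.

13.85%

At 99.5%, z = 2.576.
σ_{5d} = 2.405% × √5 = 5.378%.
VaR = 2.576 × 5.378% = 13.854%.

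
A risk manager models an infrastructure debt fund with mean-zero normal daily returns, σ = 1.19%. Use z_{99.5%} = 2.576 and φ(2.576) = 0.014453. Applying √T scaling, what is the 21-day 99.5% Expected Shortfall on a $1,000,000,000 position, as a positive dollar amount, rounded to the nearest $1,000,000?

σ_{21d} = 1.19% × √21 = 5.453%.
ES multiplier = φ(z)/(1−α) = 0.014453/0.005 = 2.891.
ES = 5.453% × 2.891 = 15.765%; on $1,000,000,000: $157,650,000.

$158,000,000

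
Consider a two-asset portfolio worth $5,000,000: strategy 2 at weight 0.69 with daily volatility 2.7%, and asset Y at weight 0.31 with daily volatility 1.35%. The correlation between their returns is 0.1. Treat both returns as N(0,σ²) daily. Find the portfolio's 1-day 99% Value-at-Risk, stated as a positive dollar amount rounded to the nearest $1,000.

σ_p² = 0.69²·2.7² + 0.31²·1.35² + 2·0.1·0.69·0.31·2.7·1.35 = 3.8018 (%²).
σ_p = √3.8018 = 1.950%.
At 99%, z = 2.326.
VaR = 2.326 × 1.950% = 4.536%; on $5,000,000 that is $226,800.

$227,000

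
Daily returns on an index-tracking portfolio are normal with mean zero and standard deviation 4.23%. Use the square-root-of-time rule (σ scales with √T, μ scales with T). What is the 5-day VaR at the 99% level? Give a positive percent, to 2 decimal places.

At 99%, z = 2.326.
σ_{5d} = 4.23% × √5 = 9.459%.
VaR = 2.326 × 9.459% = 22.002%.

22.00%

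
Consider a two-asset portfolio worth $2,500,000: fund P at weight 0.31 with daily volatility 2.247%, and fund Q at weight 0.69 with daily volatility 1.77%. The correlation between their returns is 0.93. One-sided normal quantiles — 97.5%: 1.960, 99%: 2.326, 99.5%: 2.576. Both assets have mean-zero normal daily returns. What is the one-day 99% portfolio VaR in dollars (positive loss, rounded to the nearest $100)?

σ_p² = 0.31²·2.247² + 0.69²·1.77² + 2·0.93·0.31·0.69·2.247·1.77 = 3.5591 (%²).
σ_p = √3.5591 = 1.887%.
VaR = 2.326 × 1.887% = 4.389%; on $2,500,000 that is $109,725.

$109,700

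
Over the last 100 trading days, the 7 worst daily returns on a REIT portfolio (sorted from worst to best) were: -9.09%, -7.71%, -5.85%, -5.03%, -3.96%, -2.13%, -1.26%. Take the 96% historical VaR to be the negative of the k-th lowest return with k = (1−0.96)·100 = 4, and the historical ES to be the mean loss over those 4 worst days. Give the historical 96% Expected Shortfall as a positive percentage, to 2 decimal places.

The 4 worst returns sum to -27.68%.
ES = −(-27.68%) / 4 = 6.92%.

6.92%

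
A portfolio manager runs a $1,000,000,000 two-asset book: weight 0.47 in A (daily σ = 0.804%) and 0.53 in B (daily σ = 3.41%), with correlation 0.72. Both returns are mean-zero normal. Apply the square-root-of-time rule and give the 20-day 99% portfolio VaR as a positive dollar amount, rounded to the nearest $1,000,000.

σ_p = √(0.47²·0.804² + 0.53²·3.41² + 2·0.72·0.47·0.53·0.804·3.41) = 2.096%.
σ_{20d} = 2.096% × √20 = 9.374%.
z(99%) = 2.326.
VaR = 2.326 × 9.374% = 21.804%; on $1,000,000,000 that is $218,040,000.

$218,000,000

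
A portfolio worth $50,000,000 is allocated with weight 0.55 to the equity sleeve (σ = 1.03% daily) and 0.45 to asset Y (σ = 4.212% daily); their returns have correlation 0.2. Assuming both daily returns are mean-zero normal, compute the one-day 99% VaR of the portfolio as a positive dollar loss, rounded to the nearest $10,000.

σ_p² = 0.55²·1.03² + 0.45²·4.212² + 2·0.2·0.55·0.45·1.03·4.212 = 4.3430 (%²).
σ_p = √4.3430 = 2.084%.
At 99%, z = 2.326.
VaR = 2.326 × 2.084% = 4.847%; on $50,000,000 that is $2,423,500.

$2,420,000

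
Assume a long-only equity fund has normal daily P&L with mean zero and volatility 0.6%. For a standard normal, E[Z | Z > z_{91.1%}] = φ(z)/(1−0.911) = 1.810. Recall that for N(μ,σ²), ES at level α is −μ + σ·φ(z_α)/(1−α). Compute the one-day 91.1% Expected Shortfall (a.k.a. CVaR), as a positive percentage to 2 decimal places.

ES = 0.6% × 1.810 = 1.086%.

1.09%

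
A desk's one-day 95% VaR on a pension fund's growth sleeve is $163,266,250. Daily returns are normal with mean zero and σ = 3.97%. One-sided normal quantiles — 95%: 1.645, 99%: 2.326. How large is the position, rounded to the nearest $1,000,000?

$2,500,000,000

VaR as a fraction of value: z·σ = 1.645 × 3.97% = 6.53065%.
Position = $163,266,250 / 0.0653065 = $2,500,000,000.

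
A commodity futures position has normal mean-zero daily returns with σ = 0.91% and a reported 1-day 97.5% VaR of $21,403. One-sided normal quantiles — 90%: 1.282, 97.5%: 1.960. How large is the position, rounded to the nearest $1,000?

VaR as a fraction of value: z·σ = 1.960 × 0.91% = 1.7836%.
Position = $21,403 / 0.017836 = $1,199,989.

$1,200,000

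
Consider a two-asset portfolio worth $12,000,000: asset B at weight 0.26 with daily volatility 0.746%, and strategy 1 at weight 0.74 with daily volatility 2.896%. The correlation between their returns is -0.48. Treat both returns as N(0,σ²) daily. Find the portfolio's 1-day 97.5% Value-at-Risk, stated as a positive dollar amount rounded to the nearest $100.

σ_p² = 0.26²·0.746² + 0.74²·2.896² + 2·-0.48·0.26·0.74·0.746·2.896 = 4.2312 (%²).
σ_p = √4.2312 = 2.057%.
At 97.5%, z = 1.960.
VaR = 1.960 × 2.057% = 4.032%; on $12,000,000 that is $483,840.

$483,800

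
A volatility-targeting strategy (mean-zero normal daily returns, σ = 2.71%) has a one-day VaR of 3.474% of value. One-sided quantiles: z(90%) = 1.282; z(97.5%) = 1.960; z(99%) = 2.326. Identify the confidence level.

Implied z = VaR/σ = 3.474 / 2.71 = 1.282.
This matches z(90%) = 1.282.

90%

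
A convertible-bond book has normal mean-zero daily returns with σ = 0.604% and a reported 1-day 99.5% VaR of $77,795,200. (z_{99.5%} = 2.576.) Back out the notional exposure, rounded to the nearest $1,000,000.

$5,000,000,000

VaR as a fraction of value: z·σ = 2.576 × 0.604% = 1.5559%.
Position = $77,795,200 / 0.015559 = $5,000,000,000.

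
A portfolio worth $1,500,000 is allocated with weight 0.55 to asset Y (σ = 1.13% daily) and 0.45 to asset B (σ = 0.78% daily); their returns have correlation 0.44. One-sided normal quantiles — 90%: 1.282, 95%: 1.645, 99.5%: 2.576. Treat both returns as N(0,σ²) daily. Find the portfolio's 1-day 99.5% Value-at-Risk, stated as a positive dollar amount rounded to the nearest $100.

σ_p² = 0.55²·1.13² + 0.45²·0.78² + 2·0.44·0.55·0.45·1.13·0.78 = 0.7014 (%²).
σ_p = √0.7014 = 0.838%.
VaR = 2.576 × 0.838% = 2.159%; on $1,500,000 that is $32,385.

$32,400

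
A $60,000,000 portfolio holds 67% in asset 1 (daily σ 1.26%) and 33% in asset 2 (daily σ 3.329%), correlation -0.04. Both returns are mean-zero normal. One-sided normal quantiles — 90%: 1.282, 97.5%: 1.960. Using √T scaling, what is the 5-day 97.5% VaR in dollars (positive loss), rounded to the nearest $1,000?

σ_p = √(0.67²·1.26² + 0.33²·3.329² + 2·-0.04·0.67·0.33·1.26·3.329) = 1.358%.
σ_{5d} = 1.358% × √5 = 3.037%.
VaR = 1.960 × 3.037% = 5.953%; on $60,000,000 that is $3,571,800.

$3,572,000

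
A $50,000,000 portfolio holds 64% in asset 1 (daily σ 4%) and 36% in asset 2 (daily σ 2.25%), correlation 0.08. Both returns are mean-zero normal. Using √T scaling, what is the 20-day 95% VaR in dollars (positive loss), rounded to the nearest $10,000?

σ_p = √(0.64²·4² + 0.36²·2.25² + 2·0.08·0.64·0.36·4·2.25) = 2.746%.
σ_{20d} = 2.746% × √20 = 12.280%.
z(95%) = 1.645.
VaR = 1.645 × 12.280% = 20.201%; on $50,000,000 that is $10,100,500.

$10,100,000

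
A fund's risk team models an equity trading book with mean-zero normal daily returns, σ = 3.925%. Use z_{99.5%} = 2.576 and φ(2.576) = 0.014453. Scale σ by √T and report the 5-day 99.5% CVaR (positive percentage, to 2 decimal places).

σ_{5d} = 3.925% × √5 = 8.777%.
ES multiplier = φ(z)/(1−α) = 0.014453/0.005 = 2.891.
ES = 8.777% × 2.891 = 25.374%.

25.37%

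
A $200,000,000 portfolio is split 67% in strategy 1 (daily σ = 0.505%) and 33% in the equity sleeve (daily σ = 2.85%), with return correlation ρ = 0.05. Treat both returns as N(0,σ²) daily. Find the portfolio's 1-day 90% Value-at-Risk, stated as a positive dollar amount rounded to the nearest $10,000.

σ_p² = 0.67²·0.505² + 0.33²·2.85² + 2·0.05·0.67·0.33·0.505·2.85 = 1.0308 (%²).
σ_p = √1.0308 = 1.015%.
At 90%, z = 1.282.
VaR = 1.282 × 1.015% = 1.301%; on $200,000,000 that is $2,602,000.

$2,600,000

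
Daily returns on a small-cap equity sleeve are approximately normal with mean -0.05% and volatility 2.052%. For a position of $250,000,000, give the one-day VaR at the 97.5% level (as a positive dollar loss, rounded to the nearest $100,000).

$10,200,000

At 97.5% one-sided, z = 1.960.
VaR = −μ + z·σ = −(-0.05%) + 1.960 × 2.052% = 4.072%.
On $250,000,000: 0.04072 × $250,000,000 = $10,180,000.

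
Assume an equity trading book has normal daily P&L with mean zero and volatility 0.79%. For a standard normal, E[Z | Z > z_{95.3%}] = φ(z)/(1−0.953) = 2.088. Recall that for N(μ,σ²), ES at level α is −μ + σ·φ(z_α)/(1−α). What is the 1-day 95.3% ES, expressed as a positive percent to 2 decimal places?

ES = 0.79% × 2.088 = 1.650%.

1.65%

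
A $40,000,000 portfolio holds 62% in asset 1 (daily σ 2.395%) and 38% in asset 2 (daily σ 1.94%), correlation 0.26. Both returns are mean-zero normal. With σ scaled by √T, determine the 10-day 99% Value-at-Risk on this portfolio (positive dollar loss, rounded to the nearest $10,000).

σ_p = √(0.62²·2.395² + 0.38²·1.94² + 2·0.26·0.62·0.38·2.395·1.94) = 1.821%.
σ_{10d} = 1.821% × √10 = 5.759%.
z(99%) = 2.326.
VaR = 2.326 × 5.759% = 13.395%; on $40,000,000 that is $5,358,000.

$5,360,000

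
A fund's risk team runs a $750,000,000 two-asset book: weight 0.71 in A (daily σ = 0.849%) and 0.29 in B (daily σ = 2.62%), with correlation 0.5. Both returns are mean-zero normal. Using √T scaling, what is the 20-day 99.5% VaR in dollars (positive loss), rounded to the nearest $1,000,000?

$102,000,000

σ_p = √(0.71²·0.849² + 0.29²·2.62² + 2·0.5·0.71·0.29·0.849·2.62) = 1.183%.
σ_{20d} = 1.183% × √20 = 5.291%.
z(99.5%) = 2.576.
VaR = 2.576 × 5.291% = 13.630%; on $750,000,000 that is $102,225,000.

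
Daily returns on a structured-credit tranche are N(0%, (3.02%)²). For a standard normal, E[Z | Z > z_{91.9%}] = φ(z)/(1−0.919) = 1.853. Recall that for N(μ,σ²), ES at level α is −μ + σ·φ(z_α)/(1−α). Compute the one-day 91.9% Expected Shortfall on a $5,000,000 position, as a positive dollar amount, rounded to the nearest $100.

ES = 3.02% × 1.853 = 5.596%.
On $5,000,000: 0.05596 × $5,000,000 = $279,800.

$279,800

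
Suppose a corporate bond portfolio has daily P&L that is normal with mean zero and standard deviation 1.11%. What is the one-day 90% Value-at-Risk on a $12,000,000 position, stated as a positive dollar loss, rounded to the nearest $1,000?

$171,000

At 90% one-sided, z = 1.282.
VaR = z·σ = 1.282 × 1.11% = 1.423%.
On $12,000,000: 0.01423 × $12,000,000 = $170,760.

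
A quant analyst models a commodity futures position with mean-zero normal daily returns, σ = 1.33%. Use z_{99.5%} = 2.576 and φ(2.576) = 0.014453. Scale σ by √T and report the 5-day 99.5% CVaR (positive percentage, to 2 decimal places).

σ_{5d} = 1.33% × √5 = 2.974%.
ES multiplier = φ(z)/(1−α) = 0.014453/0.005 = 2.891.
ES = 2.974% × 2.891 = 8.598%.

8.60%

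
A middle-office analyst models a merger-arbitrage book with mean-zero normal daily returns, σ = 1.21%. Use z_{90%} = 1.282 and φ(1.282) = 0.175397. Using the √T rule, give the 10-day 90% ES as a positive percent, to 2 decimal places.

6.71%

σ_{10d} = 1.21% × √10 = 3.826%.
ES multiplier = φ(z)/(1−α) = 0.175397/0.1 = 1.754.
ES = 3.826% × 1.754 = 6.711%.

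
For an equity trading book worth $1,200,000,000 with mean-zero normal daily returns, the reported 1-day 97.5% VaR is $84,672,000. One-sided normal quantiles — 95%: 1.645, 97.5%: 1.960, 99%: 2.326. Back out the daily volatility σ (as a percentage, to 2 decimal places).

VaR as a fraction: $84,672,000 / $1,200,000,000 = 7.056%.
σ = VaR / z = 7.056% / 1.960 = 3.600%.

3.60%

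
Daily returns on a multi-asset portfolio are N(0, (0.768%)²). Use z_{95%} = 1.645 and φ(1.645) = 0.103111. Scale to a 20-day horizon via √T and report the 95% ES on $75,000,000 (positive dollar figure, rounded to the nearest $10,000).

σ_{20d} = 0.768% × √20 = 3.435%.
ES multiplier = φ(z)/(1−α) = 0.103111/0.05 = 2.062.
ES = 3.435% × 2.062 = 7.083%; on $75,000,000: $5,312,250.

$5,310,000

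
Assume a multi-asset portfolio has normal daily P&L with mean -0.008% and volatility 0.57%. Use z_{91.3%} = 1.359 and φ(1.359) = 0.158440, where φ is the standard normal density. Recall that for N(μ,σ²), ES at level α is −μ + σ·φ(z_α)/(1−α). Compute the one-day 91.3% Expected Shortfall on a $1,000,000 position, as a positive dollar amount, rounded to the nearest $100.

$10,500

Tail multiplier: φ(z)/(1−α) = 0.158440 / 0.087 = 1.821.
ES = −(-0.008%) + 0.57% × 1.821 = 1.046%.
On $1,000,000: 0.01046 × $1,000,000 = $10,460.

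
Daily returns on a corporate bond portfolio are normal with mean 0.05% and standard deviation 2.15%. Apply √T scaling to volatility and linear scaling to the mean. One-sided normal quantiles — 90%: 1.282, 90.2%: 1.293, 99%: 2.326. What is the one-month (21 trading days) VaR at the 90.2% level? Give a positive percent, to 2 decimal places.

σ_{21d} = 2.15% × √21 = 9.853%; μ_{21d} = 21 × 0.05% = 1.050%.
VaR = −(1.050%) + 1.293 × 9.853% = 11.690%.

11.69%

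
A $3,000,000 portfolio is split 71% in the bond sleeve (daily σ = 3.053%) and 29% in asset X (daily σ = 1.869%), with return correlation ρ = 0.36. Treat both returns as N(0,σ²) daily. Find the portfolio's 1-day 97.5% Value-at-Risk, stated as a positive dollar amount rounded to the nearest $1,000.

$142,000

σ_p² = 0.71²·3.053² + 0.29²·1.869² + 2·0.36·0.71·0.29·3.053·1.869 = 5.8383 (%²).
σ_p = √5.8383 = 2.416%.
At 97.5%, z = 1.960.
VaR = 1.960 × 2.416% = 4.735%; on $3,000,000 that is $142,050.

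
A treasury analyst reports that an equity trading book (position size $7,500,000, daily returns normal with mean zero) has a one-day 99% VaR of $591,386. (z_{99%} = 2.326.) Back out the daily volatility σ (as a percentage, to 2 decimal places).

VaR as a fraction: $591,386 / $7,500,000 = 7.885%.
σ = VaR / z = 7.885% / 2.326 = 3.390%.

3.39%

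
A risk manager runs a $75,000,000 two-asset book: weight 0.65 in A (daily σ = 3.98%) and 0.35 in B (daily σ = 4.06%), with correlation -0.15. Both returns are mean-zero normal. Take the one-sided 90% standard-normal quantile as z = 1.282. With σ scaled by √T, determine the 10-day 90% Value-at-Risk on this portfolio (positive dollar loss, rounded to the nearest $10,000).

σ_p = √(0.65²·3.98² + 0.35²·4.06² + 2·-0.15·0.65·0.35·3.98·4.06) = 2.758%.
σ_{10d} = 2.758% × √10 = 8.722%.
VaR = 1.282 × 8.722% = 11.182%; on $75,000,000 that is $8,386,500.

$8,390,000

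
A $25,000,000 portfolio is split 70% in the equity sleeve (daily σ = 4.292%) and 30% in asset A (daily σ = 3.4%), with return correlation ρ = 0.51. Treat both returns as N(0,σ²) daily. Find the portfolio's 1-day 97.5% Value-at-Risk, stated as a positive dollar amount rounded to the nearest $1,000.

$1,780,000

σ_p² = 0.7²·4.292² + 0.3²·3.4² + 2·0.51·0.7·0.3·4.292·3.4 = 13.1926 (%²).
σ_p = √13.1926 = 3.632%.
At 97.5%, z = 1.960.
VaR = 1.960 × 3.632% = 7.119%; on $25,000,000 that is $1,779,750.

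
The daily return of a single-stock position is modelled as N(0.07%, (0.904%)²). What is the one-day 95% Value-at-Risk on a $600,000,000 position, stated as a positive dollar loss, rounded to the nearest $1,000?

$8,502,000

At 95% one-sided, z = 1.645.
VaR = −μ + z·σ = −(0.07%) + 1.645 × 0.904% = 1.417%.
On $600,000,000: 0.01417 × $600,000,000 = $8,502,000.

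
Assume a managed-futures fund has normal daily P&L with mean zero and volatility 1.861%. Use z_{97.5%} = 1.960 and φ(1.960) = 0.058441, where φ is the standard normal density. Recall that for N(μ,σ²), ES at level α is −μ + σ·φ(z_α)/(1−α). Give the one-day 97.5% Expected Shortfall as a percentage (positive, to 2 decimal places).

Tail multiplier: φ(z)/(1−α) = 0.058441 / 0.025 = 2.338.
ES = 1.861% × 2.338 = 4.351%.

4.35%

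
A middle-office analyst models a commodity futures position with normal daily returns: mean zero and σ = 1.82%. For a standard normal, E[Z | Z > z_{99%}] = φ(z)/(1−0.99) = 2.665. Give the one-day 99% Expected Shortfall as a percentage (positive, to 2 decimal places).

4.85%

ES = 1.82% × 2.665 = 4.850%.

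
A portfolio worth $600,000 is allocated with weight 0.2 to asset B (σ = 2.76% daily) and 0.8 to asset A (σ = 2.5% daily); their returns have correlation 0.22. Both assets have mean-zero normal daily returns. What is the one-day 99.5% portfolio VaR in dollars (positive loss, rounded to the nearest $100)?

σ_p² = 0.2²·2.76² + 0.8²·2.5² + 2·0.22·0.2·0.8·2.76·2.5 = 4.7905 (%²).
σ_p = √4.7905 = 2.189%.
At 99.5%, z = 2.576.
VaR = 2.576 × 2.189% = 5.639%; on $600,000 that is $33,834.

$33,800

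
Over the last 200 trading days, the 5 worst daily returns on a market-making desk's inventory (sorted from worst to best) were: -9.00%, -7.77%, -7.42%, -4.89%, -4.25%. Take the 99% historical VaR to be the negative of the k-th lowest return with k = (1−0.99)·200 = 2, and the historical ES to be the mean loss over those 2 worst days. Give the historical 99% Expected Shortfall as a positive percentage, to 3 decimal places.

The 2 worst returns sum to -16.77%.
ES = −(-16.77%) / 2 = 8.385%.

8.385%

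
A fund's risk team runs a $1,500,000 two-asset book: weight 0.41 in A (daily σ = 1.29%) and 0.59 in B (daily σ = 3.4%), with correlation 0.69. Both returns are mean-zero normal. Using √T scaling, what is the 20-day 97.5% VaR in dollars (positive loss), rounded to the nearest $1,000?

$316,000

σ_p = √(0.41²·1.29² + 0.59²·3.4² + 2·0.69·0.41·0.59·1.29·3.4) = 2.402%.
σ_{20d} = 2.402% × √20 = 10.742%.
z(97.5%) = 1.960.
VaR = 1.960 × 10.742% = 21.054%; on $1,500,000 that is $315,810.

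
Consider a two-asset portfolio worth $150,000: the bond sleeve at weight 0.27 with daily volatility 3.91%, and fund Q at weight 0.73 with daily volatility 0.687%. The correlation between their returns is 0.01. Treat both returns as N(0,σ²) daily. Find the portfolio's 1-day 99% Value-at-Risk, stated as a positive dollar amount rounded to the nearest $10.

$4,090

σ_p² = 0.27²·3.91² + 0.73²·0.687² + 2·0.01·0.27·0.73·3.91·0.687 = 1.3766 (%²).
σ_p = √1.3766 = 1.173%.
At 99%, z = 2.326.
VaR = 2.326 × 1.173% = 2.728%; on $150,000 that is $4,092.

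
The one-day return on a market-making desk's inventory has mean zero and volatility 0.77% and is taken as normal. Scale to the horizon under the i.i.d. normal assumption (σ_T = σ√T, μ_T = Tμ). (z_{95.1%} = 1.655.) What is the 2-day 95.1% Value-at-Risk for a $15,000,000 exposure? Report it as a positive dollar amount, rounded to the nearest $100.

$270,300

σ_{2d} = 0.77% × √2 = 1.089%.
VaR = 1.655 × 1.089% = 1.802%.
On $15,000,000: 0.01802 × $15,000,000 = $270,300.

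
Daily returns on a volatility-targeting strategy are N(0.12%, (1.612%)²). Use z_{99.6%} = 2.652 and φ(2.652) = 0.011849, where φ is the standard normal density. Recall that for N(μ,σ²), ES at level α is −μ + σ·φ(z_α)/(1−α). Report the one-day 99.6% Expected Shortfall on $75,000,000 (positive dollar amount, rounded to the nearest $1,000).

$3,491,000

Tail multiplier: φ(z)/(1−α) = 0.011849 / 0.004 = 2.962.
ES = −(0.12%) + 1.612% × 2.962 = 4.655%.
On $75,000,000: 0.04655 × $75,000,000 = $3,491,250.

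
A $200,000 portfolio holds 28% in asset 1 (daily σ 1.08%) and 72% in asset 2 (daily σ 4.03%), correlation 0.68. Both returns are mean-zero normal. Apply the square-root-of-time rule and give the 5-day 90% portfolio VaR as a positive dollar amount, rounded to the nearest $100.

σ_p = √(0.28²·1.08² + 0.72²·4.03² + 2·0.68·0.28·0.72·1.08·4.03) = 3.115%.
σ_{5d} = 3.115% × √5 = 6.965%.
z(90%) = 1.282.
VaR = 1.282 × 6.965% = 8.929%; on $200,000 that is $17,858.

$17,900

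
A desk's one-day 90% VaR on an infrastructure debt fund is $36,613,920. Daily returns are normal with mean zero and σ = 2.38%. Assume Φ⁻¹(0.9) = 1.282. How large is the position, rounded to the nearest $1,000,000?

VaR as a fraction of value: z·σ = 1.282 × 2.38% = 3.05116%.
Position = $36,613,920 / 0.0305116 = $1,200,000,000.

$1,200,000,000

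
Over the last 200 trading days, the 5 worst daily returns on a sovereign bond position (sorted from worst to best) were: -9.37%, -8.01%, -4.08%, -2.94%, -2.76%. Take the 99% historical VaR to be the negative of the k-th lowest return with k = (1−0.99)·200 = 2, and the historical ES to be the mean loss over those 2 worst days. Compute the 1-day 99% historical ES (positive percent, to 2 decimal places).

The 2 worst returns sum to -17.38%.
ES = −(-17.38%) / 2 = 8.69%.

8.69%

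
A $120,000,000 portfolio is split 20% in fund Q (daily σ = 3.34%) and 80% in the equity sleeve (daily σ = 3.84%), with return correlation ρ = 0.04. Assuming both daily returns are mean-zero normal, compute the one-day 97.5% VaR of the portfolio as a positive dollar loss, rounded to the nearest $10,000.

$7,460,000

σ_p² = 0.2²·3.34² + 0.8²·3.84² + 2·0.04·0.2·0.8·3.34·3.84 = 10.0476 (%²).
σ_p = √10.0476 = 3.170%.
At 97.5%, z = 1.960.
VaR = 1.960 × 3.170% = 6.213%; on $120,000,000 that is $7,455,600.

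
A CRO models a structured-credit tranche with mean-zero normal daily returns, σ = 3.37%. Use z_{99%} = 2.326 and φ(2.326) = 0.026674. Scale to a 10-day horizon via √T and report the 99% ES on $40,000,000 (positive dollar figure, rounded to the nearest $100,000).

$11,400,000

σ_{10d} = 3.37% × √10 = 10.657%.
ES multiplier = φ(z)/(1−α) = 0.026674/0.01 = 2.667.
ES = 10.657% × 2.667 = 28.422%; on $40,000,000: $11,368,800.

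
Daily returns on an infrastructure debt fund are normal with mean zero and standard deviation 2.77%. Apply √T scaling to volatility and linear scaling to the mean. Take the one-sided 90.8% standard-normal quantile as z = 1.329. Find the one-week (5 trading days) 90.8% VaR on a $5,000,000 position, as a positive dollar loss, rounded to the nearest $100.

σ_{5d} = 2.77% × √5 = 6.194%.
VaR = 1.329 × 6.194% = 8.232%.
On $5,000,000: 0.08232 × $5,000,000 = $411,600.

$411,600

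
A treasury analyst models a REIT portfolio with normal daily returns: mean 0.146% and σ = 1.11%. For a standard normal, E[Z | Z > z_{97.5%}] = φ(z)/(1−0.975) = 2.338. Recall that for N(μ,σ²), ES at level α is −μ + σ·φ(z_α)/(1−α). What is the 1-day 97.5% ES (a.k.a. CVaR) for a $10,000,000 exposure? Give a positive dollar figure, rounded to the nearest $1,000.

ES = −(0.146%) + 1.11% × 2.338 = 2.449%.
On $10,000,000: 0.02449 × $10,000,000 = $244,900.

$245,000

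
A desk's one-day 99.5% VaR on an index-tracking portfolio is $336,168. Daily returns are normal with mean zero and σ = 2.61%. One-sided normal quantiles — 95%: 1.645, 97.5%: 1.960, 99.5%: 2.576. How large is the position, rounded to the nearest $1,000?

$5,000,000

VaR as a fraction of value: z·σ = 2.576 × 2.61% = 6.72336%.
Position = $336,168 / 0.0672336 = $5,000,000.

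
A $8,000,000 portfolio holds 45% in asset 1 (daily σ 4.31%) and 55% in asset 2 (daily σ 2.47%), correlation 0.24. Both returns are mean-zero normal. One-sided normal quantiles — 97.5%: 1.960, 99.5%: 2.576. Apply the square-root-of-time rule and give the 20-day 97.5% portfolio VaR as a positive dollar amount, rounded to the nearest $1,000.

σ_p = √(0.45²·4.31² + 0.55²·2.47² + 2·0.24·0.45·0.55·4.31·2.47) = 2.621%.
σ_{20d} = 2.621% × √20 = 11.721%.
VaR = 1.960 × 11.721% = 22.973%; on $8,000,000 that is $1,837,840.

$1,838,000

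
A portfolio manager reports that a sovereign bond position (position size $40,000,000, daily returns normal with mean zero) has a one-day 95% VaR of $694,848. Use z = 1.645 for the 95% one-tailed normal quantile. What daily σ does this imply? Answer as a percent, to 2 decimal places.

1.06%

VaR as a fraction: $694,848 / $40,000,000 = 1.737%.
σ = VaR / z = 1.737% / 1.645 = 1.056%.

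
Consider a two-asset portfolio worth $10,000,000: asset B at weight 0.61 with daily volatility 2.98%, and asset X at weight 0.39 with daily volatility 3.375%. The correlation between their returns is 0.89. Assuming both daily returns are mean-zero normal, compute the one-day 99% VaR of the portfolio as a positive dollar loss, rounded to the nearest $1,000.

$709,000

σ_p² = 0.61²·2.98² + 0.39²·3.375² + 2·0.89·0.61·0.39·2.98·3.375 = 9.2959 (%²).
σ_p = √9.2959 = 3.049%.
At 99%, z = 2.326.
VaR = 2.326 × 3.049% = 7.092%; on $10,000,000 that is $709,200.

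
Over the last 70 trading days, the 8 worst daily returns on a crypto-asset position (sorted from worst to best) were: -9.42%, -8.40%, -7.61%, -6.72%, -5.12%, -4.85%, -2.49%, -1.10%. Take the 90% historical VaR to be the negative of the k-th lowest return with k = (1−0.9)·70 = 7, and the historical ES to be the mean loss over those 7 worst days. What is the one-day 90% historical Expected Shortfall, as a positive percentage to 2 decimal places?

The 7 worst returns sum to -44.61%.
ES = −(-44.61%) / 7 = 6.3728…% ≈ 6.37%.

6.37%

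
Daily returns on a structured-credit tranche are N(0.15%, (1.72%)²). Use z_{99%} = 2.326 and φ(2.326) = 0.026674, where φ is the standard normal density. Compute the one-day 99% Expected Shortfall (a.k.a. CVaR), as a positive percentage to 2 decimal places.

Tail multiplier: φ(z)/(1−α) = 0.026674 / 0.01 = 2.667.
ES = −(0.15%) + 1.72% × 2.667 = 4.437%.

4.44%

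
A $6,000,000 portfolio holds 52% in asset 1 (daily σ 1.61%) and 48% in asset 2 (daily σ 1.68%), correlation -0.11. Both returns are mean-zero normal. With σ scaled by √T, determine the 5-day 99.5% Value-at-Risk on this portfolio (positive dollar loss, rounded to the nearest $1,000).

$379,000

σ_p = √(0.52²·1.61² + 0.48²·1.68² + 2·-0.11·0.52·0.48·1.61·1.68) = 1.097%.
σ_{5d} = 1.097% × √5 = 2.453%.
z(99.5%) = 2.576.
VaR = 2.576 × 2.453% = 6.319%; on $6,000,000 that is $379,140.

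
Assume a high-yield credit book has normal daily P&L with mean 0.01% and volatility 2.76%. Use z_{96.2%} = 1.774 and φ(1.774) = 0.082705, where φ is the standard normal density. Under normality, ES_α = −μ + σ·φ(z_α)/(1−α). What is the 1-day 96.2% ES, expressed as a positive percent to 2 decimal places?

6.00%

Tail multiplier: φ(z)/(1−α) = 0.082705 / 0.038 = 2.176.
ES = −(0.01%) + 2.76% × 2.176 = 5.996%.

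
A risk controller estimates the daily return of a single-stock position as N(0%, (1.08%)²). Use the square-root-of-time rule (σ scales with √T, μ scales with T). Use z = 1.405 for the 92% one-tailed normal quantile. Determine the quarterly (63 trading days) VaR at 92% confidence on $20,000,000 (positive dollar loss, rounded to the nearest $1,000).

$2,409,000

σ_{63d} = 1.08% × √63 = 8.572%.
VaR = 1.405 × 8.572% = 12.044%.
On $20,000,000: 0.12044 × $20,000,000 = $2,408,800.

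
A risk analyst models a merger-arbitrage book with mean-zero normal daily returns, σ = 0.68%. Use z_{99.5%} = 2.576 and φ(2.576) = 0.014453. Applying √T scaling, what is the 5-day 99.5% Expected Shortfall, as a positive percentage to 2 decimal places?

σ_{5d} = 0.68% × √5 = 1.521%.
ES multiplier = φ(z)/(1−α) = 0.014453/0.005 = 2.891.
ES = 1.521% × 2.891 = 4.397%.

4.40%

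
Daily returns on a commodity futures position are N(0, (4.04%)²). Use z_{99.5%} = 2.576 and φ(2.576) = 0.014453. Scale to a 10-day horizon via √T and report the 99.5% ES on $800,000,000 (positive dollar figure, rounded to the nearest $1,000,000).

σ_{10d} = 4.04% × √10 = 12.776%.
ES multiplier = φ(z)/(1−α) = 0.014453/0.005 = 2.891.
ES = 12.776% × 2.891 = 36.935%; on $800,000,000: $295,480,000.

$295,000,000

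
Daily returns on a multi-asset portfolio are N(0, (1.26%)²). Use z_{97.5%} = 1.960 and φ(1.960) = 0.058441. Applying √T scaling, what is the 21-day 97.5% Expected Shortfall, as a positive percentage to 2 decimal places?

σ_{21d} = 1.26% × √21 = 5.774%.
ES multiplier = φ(z)/(1−α) = 0.058441/0.025 = 2.338.
ES = 5.774% × 2.338 = 13.500%.

13.50%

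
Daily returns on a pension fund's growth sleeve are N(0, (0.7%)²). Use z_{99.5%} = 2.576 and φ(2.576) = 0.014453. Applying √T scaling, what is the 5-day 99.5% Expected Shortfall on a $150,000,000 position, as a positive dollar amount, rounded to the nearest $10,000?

$6,790,000

σ_{5d} = 0.7% × √5 = 1.565%.
ES multiplier = φ(z)/(1−α) = 0.014453/0.005 = 2.891.
ES = 1.565% × 2.891 = 4.524%; on $150,000,000: $6,786,000.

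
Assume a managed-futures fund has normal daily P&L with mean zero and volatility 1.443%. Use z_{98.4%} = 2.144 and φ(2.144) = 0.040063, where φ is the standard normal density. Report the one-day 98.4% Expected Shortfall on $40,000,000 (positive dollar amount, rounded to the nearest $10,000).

Tail multiplier: φ(z)/(1−α) = 0.040063 / 0.016 = 2.504.
ES = 1.443% × 2.504 = 3.613%.
On $40,000,000: 0.03613 × $40,000,000 = $1,445,200.

$1,450,000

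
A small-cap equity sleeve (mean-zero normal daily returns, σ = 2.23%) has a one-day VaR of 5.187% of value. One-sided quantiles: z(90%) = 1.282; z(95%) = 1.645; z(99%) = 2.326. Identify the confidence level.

99%

Implied z = VaR/σ = 5.187 / 2.23 = 2.326.
This matches z(99%) = 2.326.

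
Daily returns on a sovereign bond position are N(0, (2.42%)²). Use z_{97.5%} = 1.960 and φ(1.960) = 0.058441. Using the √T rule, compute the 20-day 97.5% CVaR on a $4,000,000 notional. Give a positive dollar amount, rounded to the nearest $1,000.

$1,012,000

σ_{20d} = 2.42% × √20 = 10.823%.
ES multiplier = φ(z)/(1−α) = 0.058441/0.025 = 2.338.
ES = 10.823% × 2.338 = 25.304%; on $4,000,000: $1,012,160.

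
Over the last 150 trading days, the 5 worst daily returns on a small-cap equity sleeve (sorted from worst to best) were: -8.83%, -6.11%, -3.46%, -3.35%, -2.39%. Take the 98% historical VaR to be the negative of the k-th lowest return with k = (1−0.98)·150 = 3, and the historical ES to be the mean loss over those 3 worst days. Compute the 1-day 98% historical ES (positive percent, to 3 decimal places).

The 3 worst returns sum to -18.40%.
ES = −(-18.40%) / 3 = 6.1333…% ≈ 6.133%.

6.133%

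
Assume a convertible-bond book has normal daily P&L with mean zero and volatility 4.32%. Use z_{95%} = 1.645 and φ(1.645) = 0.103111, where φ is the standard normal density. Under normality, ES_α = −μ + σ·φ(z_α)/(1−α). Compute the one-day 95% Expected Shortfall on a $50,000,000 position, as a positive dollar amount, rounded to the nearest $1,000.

$4,454,000

Tail multiplier: φ(z)/(1−α) = 0.103111 / 0.05 = 2.062.
ES = 4.32% × 2.062 = 8.908%.
On $50,000,000: 0.08908 × $50,000,000 = $4,454,000.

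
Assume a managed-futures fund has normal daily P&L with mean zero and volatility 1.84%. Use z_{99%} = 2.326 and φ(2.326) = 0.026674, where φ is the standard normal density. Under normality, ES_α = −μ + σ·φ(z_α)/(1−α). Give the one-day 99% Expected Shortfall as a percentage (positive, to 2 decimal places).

Tail multiplier: φ(z)/(1−α) = 0.026674 / 0.01 = 2.667.
ES = 1.84% × 2.667 = 4.907%.

4.91%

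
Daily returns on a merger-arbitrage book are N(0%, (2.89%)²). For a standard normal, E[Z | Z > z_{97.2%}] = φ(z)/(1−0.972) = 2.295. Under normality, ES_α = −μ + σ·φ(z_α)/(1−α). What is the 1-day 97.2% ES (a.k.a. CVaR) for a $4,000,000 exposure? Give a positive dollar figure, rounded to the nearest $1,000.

ES = 2.89% × 2.295 = 6.633%.
On $4,000,000: 0.06633 × $4,000,000 = $265,320.

$265,000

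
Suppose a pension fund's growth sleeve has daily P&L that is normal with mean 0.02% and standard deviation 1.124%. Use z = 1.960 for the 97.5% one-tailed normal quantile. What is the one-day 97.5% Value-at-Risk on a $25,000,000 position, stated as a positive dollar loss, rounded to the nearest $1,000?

VaR = −μ + z·σ = −(0.02%) + 1.960 × 1.124% = 2.183%.
On $25,000,000: 0.02183 × $25,000,000 = $545,750.

$546,000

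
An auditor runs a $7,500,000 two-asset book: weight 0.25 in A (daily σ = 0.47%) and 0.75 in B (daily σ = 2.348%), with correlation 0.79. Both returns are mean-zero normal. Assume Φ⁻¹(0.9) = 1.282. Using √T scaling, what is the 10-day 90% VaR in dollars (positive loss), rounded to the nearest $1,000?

$564,000

σ_p = √(0.25²·0.47² + 0.75²·2.348² + 2·0.79·0.25·0.75·0.47·2.348) = 1.855%.
σ_{10d} = 1.855% × √10 = 5.866%.
VaR = 1.282 × 5.866% = 7.520%; on $7,500,000 that is $564,000.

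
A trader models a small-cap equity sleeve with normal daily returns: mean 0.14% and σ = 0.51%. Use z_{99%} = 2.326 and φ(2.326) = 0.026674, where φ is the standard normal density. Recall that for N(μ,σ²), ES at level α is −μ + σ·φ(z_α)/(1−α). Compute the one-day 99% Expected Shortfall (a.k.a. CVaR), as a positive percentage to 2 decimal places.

Tail multiplier: φ(z)/(1−α) = 0.026674 / 0.01 = 2.667.
ES = −(0.14%) + 0.51% × 2.667 = 1.220%.

1.22%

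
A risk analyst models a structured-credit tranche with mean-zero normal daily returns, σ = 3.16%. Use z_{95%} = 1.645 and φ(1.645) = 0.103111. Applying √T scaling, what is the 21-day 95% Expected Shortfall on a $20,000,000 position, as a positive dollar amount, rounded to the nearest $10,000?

σ_{21d} = 3.16% × √21 = 14.481%.
ES multiplier = φ(z)/(1−α) = 0.103111/0.05 = 2.062.
ES = 14.481% × 2.062 = 29.860%; on $20,000,000: $5,972,000.

$5,970,000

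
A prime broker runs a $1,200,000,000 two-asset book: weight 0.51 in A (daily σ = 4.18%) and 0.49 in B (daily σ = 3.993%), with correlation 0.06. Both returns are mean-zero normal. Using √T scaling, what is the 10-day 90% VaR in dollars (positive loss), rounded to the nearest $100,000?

$144,900,000

σ_p = √(0.51²·4.18² + 0.49²·3.993² + 2·0.06·0.51·0.49·4.18·3.993) = 2.979%.
σ_{10d} = 2.979% × √10 = 9.420%.
z(90%) = 1.282.
VaR = 1.282 × 9.420% = 12.076%; on $1,200,000,000 that is $144,912,000.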